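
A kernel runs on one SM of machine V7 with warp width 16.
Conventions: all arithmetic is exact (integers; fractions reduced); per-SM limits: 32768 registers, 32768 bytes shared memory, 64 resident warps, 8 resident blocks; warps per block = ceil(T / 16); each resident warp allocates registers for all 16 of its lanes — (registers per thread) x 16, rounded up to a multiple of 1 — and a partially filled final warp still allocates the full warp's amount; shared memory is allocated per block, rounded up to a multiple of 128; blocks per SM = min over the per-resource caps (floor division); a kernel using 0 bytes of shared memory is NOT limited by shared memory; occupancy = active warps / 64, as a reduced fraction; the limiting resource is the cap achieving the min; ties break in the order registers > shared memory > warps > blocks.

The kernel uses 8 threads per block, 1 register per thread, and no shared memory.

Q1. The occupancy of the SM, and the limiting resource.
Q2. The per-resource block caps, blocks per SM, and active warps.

Answer: occupancy 1/8, limited by blocks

registers: 2048 blocks
shared memory: no limit (kernel uses none)
warps: 64 blocks
blocks: 8 blocks

Answer: 8 blocks, 8 active warps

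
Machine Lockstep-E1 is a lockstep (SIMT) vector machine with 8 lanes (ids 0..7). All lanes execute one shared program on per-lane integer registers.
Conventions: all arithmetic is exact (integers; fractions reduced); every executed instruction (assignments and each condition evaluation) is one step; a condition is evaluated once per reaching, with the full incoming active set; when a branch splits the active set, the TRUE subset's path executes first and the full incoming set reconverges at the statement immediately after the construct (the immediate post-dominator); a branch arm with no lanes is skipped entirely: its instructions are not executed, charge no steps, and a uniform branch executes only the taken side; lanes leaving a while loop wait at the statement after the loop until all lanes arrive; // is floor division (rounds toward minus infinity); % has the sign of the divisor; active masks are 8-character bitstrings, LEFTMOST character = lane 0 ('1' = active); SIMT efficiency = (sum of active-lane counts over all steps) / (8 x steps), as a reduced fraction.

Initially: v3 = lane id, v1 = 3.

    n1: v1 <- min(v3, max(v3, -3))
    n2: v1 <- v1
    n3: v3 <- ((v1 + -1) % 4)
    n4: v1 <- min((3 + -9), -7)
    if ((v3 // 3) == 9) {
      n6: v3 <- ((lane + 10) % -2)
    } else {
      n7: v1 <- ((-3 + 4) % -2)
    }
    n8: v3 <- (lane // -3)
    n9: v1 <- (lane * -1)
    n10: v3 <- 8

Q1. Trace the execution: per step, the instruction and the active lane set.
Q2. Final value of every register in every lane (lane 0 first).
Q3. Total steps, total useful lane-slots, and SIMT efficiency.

step 0: v1 <- min(v3, max(v3, -3))   11111111
step 1: v1 <- v1                     11111111
step 2: v3 <- ((v1 + -1) % 4)        11111111
step 3: v1 <- min((3 + -9), -7)      11111111
step 4: eval ((v3 // 3) == 9)        11111111
step 5: v1 <- ((-3 + 4) % -2)        11111111
step 6: v3 <- (lane // -3)           11111111
step 7: v1 <- (lane * -1)            11111111
step 8: v3 <- 8                      11111111

Answer: 9 steps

v3: 8,8,8,8,8,8,8,8
v1: 0,-1,-2,-3,-4,-5,-6,-7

steps = 9; useful = 72; efficiency = 72/72 = 1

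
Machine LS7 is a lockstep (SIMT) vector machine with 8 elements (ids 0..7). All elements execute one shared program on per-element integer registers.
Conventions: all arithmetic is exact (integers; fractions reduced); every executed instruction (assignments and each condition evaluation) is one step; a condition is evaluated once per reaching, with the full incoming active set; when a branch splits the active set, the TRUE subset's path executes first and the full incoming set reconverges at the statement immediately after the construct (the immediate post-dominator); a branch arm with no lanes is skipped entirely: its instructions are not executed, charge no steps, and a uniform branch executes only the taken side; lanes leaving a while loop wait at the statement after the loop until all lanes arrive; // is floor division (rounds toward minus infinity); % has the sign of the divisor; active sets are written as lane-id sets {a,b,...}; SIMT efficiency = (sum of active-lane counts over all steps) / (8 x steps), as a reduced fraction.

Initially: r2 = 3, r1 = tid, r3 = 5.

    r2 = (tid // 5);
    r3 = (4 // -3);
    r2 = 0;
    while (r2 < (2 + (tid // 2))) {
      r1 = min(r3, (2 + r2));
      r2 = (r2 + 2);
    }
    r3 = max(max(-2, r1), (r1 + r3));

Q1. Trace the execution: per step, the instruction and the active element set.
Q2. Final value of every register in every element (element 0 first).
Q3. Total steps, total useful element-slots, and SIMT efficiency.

step 0: r2 <- (tid // 5)             {0,1,2,3,4,5,6,7}
step 1: r3 <- (4 // -3)              {0,1,2,3,4,5,6,7}
step 2: r2 <- 0                      {0,1,2,3,4,5,6,7}
step 3: eval (r2 < (2 + (tid // 2))) {0,1,2,3,4,5,6,7}
step 4: r1 <- min(r3, (2 + r2))      {0,1,2,3,4,5,6,7}
step 5: r2 <- (r2 + 2)               {0,1,2,3,4,5,6,7}
step 6: eval (r2 < (2 + (tid // 2))) {0,1,2,3,4,5,6,7}
step 7: r1 <- min(r3, (2 + r2))      {2,3,4,5,6,7}
step 8: r2 <- (r2 + 2)               {2,3,4,5,6,7}
step 9: eval (r2 < (2 + (tid // 2))) {2,3,4,5,6,7}
step 10: r1 <- min(r3, (2 + r2))      {6,7}
step 11: r2 <- (r2 + 2)               {6,7}
step 12: eval (r2 < (2 + (tid // 2))) {6,7}
step 13: r3 <- max(max(-2, r1), (r1 + r3)) {0,1,2,3,4,5,6,7}

Answer: 14 steps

r2: 2,2,4,4,4,4,6,6
r1: -2,-2,-2,-2,-2,-2,-2,-2
r3: -2,-2,-2,-2,-2,-2,-2,-2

steps = 14; useful = 88; efficiency = 88/112 = 11/14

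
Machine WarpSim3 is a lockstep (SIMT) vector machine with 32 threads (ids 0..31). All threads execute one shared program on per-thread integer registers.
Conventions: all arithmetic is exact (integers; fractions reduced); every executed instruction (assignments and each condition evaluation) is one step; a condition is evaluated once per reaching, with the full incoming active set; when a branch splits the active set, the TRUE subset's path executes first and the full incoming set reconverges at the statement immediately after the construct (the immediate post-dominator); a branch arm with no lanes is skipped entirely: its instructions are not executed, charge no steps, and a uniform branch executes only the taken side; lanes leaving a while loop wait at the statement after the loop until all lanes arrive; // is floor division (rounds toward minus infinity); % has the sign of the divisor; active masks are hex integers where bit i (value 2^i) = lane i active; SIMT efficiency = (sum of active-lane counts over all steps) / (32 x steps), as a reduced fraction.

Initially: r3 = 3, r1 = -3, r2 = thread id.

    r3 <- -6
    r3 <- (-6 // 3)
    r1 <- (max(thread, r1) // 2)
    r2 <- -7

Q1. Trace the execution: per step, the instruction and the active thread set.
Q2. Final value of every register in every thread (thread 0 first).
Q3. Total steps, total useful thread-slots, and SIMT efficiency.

step 0: r3 <- -6                     0xffffffff
step 1: r3 <- (-6 // 3)              0xffffffff
step 2: r1 <- (max(thread, r1) // 2) 0xffffffff
step 3: r2 <- -7                     0xffffffff

Answer: 4 steps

r3: -2,-2,-2,-2,-2,-2,-2,-2,-2,-2,-2,-2,-2,-2,-2,-2,-2,-2,-2,-2,-2,-2,-2,-2,-2,-2,-2,-2,-2,-2,-2,-2
r1: 0,0,1,1,2,2,3,3,4,4,5,5,6,6,7,7,8,8,9,9,10,10,11,11,12,12,13,13,14,14,15,15
r2: -7,-7,-7,-7,-7,-7,-7,-7,-7,-7,-7,-7,-7,-7,-7,-7,-7,-7,-7,-7,-7,-7,-7,-7,-7,-7,-7,-7,-7,-7,-7,-7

steps = 4; useful = 128; efficiency = 128/128 = 1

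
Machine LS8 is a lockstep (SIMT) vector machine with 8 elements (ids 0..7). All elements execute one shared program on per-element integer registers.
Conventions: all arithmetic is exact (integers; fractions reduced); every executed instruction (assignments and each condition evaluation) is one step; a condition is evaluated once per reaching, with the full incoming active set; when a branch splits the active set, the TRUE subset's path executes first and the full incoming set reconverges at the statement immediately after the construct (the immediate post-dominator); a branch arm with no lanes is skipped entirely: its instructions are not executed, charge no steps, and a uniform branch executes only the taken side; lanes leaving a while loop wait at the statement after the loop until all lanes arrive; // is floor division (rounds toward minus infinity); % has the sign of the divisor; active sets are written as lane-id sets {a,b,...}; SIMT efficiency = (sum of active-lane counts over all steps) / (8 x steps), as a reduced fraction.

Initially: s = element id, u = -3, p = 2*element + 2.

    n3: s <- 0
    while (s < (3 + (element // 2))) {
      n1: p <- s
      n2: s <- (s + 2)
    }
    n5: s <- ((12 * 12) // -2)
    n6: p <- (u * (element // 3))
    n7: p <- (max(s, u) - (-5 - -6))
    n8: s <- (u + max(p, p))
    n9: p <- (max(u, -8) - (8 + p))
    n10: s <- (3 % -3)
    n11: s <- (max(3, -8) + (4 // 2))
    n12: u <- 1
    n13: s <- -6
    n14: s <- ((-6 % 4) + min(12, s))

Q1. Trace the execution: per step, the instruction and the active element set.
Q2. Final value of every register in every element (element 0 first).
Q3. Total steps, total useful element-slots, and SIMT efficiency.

step 0: s <- 0                       {0,1,2,3,4,5,6,7}
step 1: eval (s < (3 + (element // 2))) {0,1,2,3,4,5,6,7}
step 2: p <- s                       {0,1,2,3,4,5,6,7}
step 3: s <- (s + 2)                 {0,1,2,3,4,5,6,7}
step 4: eval (s < (3 + (element // 2))) {0,1,2,3,4,5,6,7}
step 5: p <- s                       {0,1,2,3,4,5,6,7}
step 6: s <- (s + 2)                 {0,1,2,3,4,5,6,7}
step 7: eval (s < (3 + (element // 2))) {0,1,2,3,4,5,6,7}
step 8: p <- s                       {4,5,6,7}
step 9: s <- (s + 2)                 {4,5,6,7}
step 10: eval (s < (3 + (element // 2))) {4,5,6,7}
step 11: s <- ((12 * 12) // -2)       {0,1,2,3,4,5,6,7}
step 12: p <- (u * (element // 3))    {0,1,2,3,4,5,6,7}
step 13: p <- (max(s, u) - (-5 - -6)) {0,1,2,3,4,5,6,7}
step 14: s <- (u + max(p, p))         {0,1,2,3,4,5,6,7}
step 15: p <- (max(u, -8) - (8 + p))  {0,1,2,3,4,5,6,7}
step 16: s <- (3 % -3)                {0,1,2,3,4,5,6,7}
step 17: s <- (max(3, -8) + (4 // 2)) {0,1,2,3,4,5,6,7}
step 18: u <- 1                       {0,1,2,3,4,5,6,7}
step 19: s <- -6                      {0,1,2,3,4,5,6,7}
step 20: s <- ((-6 % 4) + min(12, s)) {0,1,2,3,4,5,6,7}

Answer: 21 steps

s: -4,-4,-4,-4,-4,-4,-4,-4
u: 1,1,1,1,1,1,1,1
p: -7,-7,-7,-7,-7,-7,-7,-7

steps = 21; useful = 156; efficiency = 156/168 = 13/14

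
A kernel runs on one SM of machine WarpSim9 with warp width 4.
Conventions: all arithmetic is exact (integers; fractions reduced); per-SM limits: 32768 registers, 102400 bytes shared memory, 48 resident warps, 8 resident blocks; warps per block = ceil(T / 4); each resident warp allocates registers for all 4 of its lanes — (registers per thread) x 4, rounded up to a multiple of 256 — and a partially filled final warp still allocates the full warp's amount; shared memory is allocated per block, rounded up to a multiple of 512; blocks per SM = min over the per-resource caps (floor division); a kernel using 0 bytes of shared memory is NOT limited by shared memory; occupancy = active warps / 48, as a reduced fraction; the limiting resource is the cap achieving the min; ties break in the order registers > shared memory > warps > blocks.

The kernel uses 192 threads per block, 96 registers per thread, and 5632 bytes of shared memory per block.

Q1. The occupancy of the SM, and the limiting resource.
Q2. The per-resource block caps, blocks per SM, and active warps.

Answer: occupancy 1, limited by registers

registers: 1 block
shared memory: 18 blocks
warps: 1 block
blocks: 8 blocks

Answer: 1 block, 48 active warps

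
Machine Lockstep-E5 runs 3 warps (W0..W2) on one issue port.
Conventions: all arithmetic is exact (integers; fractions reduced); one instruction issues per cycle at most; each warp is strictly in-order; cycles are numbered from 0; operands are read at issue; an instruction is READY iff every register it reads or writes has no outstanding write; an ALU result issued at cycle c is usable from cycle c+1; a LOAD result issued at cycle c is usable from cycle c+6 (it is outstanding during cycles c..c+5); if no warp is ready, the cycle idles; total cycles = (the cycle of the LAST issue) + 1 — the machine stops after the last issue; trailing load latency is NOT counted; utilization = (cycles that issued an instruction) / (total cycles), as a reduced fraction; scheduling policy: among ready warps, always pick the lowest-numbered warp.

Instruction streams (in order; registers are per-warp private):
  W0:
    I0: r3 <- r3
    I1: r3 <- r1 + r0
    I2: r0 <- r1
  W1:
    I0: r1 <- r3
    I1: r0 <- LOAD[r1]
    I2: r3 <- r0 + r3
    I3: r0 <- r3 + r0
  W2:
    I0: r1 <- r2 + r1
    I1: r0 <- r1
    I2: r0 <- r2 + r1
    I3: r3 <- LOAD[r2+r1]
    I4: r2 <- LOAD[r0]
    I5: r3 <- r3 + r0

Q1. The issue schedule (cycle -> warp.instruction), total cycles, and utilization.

cycle 0: W0.I0
cycle 1: W0.I1
cycle 2: W0.I2
cycle 3: W1.I0
cycle 4: W1.I1
cycle 5: W2.I0
cycle 6: W2.I1
cycle 7: W2.I2
cycle 8: W2.I3
cycle 9: W2.I4
cycle 10: W1.I2
cycle 11: W1.I3
cycle 12: idle
cycle 13: idle
cycle 14: W2.I5

Answer: 15 cycles, utilization 13/15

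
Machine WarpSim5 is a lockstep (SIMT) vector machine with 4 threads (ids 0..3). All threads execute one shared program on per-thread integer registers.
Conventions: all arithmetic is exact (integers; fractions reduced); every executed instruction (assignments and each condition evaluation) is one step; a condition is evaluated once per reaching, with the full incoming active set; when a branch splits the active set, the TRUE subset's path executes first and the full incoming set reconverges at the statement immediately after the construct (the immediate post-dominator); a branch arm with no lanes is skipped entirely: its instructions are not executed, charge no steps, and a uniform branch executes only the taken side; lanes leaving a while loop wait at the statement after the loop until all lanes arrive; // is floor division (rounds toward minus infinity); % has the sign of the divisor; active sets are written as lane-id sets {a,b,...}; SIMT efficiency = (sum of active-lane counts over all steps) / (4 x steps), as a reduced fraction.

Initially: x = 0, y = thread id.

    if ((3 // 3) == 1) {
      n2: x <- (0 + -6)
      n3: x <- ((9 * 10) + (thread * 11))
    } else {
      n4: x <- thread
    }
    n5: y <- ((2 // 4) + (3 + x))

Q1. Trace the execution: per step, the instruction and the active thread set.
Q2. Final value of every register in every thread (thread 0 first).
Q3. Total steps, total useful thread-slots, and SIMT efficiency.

step 0: eval ((3 // 3) == 1)         {0,1,2,3}
step 1: x <- (0 + -6)                {0,1,2,3}
step 2: x <- ((9 * 10) + (thread * 11)) {0,1,2,3}
step 3: y <- ((2 // 4) + (3 + x))    {0,1,2,3}

Answer: 4 steps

x: 90,101,112,123
y: 93,104,115,126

steps = 4; useful = 16; efficiency = 16/16 = 1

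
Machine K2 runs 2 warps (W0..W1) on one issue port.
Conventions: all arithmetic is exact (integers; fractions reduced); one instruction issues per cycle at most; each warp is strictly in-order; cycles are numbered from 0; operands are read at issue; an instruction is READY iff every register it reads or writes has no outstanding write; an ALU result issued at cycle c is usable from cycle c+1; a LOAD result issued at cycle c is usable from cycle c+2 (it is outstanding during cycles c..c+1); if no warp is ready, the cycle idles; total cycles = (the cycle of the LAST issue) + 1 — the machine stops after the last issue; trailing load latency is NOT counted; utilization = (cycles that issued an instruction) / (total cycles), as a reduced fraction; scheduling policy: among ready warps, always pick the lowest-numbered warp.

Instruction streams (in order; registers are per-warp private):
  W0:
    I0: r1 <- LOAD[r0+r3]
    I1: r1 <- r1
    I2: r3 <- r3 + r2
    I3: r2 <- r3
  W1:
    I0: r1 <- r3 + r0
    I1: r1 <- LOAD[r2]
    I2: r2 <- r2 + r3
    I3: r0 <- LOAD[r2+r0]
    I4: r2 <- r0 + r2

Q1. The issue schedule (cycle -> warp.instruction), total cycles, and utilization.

cycle 0: W0.I0
cycle 1: W1.I0
cycle 2: W0.I1
cycle 3: W0.I2
cycle 4: W0.I3
cycle 5: W1.I1
cycle 6: W1.I2
cycle 7: W1.I3
cycle 8: idle
cycle 9: W1.I4

Answer: 10 cycles, utilization 9/10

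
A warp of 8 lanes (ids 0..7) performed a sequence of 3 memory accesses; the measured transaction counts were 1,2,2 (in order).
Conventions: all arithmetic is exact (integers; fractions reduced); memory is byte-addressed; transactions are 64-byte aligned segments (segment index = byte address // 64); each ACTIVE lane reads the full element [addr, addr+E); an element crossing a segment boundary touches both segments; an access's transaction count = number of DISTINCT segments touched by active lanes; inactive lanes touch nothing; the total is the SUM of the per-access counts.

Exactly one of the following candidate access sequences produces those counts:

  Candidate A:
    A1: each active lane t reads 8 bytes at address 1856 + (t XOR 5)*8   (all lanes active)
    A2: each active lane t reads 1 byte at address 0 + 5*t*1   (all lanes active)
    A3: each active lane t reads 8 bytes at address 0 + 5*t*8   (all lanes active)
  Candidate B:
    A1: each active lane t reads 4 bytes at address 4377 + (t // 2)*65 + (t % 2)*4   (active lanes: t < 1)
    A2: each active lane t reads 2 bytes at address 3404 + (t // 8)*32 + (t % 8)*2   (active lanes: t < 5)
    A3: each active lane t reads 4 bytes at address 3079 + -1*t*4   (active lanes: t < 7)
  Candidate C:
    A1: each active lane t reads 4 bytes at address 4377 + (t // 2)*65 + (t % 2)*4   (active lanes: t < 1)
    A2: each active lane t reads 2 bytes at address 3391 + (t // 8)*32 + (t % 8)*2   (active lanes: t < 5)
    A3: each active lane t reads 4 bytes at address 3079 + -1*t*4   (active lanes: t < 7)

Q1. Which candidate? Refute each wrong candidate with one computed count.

A: A2 gives 1 transaction, not 2
B: A2 gives 1 transaction, not 2
C: all counts match (1,2,2)

Answer: C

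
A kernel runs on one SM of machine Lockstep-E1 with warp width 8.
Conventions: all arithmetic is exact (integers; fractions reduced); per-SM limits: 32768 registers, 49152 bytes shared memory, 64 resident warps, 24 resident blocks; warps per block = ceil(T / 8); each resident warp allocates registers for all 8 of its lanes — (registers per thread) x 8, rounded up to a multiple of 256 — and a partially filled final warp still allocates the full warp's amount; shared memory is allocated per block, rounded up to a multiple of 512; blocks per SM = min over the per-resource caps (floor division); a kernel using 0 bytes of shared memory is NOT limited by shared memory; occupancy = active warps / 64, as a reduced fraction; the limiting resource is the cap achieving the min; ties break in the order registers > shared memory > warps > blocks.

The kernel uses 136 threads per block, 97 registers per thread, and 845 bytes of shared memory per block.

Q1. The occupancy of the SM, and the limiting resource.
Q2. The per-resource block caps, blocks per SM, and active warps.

Answer: occupancy 17/64, limited by registers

registers: 1 block
shared memory: 48 blocks
warps: 3 blocks
blocks: 24 blocks

Answer: 1 block, 17 active warps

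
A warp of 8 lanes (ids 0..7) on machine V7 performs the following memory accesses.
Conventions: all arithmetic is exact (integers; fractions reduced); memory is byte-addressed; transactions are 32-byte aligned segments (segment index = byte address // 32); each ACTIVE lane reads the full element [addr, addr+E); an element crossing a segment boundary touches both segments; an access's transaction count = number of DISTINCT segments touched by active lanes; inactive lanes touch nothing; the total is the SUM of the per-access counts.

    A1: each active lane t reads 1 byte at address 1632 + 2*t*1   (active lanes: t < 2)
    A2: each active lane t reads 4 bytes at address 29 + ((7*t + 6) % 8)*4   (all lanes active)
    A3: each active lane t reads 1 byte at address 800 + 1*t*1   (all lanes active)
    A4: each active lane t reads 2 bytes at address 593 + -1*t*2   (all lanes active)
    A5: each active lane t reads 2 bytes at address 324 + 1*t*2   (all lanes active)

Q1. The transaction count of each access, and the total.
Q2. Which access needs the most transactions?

A1: 1 transaction
A2: 2 transactions
A3: 1 transaction
A4: 1 transaction
A5: 1 transaction

Answer: 1,2,1,1,1; total 6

Answer: A2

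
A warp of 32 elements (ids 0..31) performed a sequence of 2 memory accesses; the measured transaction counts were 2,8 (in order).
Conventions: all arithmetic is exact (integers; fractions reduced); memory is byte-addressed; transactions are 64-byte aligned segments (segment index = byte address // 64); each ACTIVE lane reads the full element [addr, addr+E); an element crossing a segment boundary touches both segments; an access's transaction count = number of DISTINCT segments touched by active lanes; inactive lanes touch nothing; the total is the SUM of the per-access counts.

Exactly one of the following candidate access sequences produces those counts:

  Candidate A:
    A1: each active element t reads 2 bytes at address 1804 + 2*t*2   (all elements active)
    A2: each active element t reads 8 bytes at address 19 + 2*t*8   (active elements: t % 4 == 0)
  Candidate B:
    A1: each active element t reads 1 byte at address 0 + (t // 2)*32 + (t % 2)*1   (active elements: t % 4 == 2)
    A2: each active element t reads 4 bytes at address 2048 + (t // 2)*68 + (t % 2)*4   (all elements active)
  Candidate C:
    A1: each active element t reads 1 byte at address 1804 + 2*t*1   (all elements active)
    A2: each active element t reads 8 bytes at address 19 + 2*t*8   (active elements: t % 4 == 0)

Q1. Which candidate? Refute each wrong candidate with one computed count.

A: A1 gives 3 transactions, not 2
B: A1 gives 8 transactions, not 2
C: all counts match (2,8)

Answer: C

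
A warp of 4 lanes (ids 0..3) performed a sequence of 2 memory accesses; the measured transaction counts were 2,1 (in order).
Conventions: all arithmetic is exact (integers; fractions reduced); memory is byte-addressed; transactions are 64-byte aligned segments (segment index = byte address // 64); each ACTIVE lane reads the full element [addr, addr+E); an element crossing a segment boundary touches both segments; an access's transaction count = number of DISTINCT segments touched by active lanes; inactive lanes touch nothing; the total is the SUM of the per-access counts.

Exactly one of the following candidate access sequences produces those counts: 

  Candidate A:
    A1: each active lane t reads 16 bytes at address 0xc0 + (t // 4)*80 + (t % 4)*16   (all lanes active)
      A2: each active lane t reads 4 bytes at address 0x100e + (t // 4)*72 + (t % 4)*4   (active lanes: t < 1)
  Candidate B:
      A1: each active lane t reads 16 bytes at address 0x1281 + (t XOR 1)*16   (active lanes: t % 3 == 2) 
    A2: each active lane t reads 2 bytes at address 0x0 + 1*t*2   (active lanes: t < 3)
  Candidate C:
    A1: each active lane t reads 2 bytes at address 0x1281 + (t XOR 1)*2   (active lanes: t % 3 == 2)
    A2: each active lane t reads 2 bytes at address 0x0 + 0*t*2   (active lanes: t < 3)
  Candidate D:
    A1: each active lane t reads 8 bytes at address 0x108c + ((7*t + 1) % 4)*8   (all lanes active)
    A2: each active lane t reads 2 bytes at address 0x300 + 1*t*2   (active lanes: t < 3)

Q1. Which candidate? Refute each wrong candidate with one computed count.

A: A1 gives 1 transaction, not 2
C: A1 gives 1 transaction, not 2
D: A1 gives 1 transaction, not 2
B: all counts match (2,1)

Answer: B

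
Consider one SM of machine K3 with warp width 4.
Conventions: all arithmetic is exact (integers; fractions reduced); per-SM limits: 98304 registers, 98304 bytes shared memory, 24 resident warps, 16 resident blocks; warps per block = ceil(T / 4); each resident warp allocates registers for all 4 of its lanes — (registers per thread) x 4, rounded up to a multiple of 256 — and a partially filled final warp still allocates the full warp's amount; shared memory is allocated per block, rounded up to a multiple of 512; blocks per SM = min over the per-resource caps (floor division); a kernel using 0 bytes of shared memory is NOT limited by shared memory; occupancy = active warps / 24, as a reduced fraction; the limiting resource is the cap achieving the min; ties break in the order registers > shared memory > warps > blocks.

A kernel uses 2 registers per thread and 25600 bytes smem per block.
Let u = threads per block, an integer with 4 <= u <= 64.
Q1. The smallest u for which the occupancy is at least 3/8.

Answer: u = 9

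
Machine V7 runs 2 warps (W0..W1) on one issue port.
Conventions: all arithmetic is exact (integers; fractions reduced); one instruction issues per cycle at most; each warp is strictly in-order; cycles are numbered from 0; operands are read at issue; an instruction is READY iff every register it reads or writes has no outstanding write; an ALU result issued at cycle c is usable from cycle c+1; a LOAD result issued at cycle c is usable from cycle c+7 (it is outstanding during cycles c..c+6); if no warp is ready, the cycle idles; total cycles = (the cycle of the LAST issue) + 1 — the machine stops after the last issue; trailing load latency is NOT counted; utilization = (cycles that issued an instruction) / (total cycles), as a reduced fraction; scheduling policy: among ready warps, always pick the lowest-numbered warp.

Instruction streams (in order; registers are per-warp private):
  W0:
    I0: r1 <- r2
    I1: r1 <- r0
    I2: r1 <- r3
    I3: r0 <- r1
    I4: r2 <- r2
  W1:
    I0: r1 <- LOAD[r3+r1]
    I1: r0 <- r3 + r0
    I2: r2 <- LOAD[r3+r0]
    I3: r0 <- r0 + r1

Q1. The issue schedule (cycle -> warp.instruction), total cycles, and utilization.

cycle 0: W0.I0
cycle 1: W0.I1
cycle 2: W0.I2
cycle 3: W0.I3
cycle 4: W0.I4
cycle 5: W1.I0
cycle 6: W1.I1
cycle 7: W1.I2
cycle 8: idle
cycle 9: idle
cycle 10: idle
cycle 11: idle
cycle 12: W1.I3

Answer: 13 cycles, utilization 9/13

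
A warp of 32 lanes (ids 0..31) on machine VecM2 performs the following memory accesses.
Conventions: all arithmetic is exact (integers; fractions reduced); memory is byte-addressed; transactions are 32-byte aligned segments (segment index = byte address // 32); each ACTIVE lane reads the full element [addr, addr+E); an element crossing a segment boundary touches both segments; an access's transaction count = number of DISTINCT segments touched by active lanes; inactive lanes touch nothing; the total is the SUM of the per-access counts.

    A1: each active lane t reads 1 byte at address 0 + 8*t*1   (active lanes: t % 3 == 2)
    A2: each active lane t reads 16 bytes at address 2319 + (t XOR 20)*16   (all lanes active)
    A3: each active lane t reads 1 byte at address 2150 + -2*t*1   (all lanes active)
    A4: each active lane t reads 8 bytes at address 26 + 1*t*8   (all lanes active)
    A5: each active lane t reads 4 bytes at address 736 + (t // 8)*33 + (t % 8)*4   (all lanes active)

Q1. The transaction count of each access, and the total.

A1: 8 transactions
A2: 17 transactions
A3: 3 transactions
A4: 9 transactions
A5: 5 transactions

Answer: 8,17,3,9,5; total 42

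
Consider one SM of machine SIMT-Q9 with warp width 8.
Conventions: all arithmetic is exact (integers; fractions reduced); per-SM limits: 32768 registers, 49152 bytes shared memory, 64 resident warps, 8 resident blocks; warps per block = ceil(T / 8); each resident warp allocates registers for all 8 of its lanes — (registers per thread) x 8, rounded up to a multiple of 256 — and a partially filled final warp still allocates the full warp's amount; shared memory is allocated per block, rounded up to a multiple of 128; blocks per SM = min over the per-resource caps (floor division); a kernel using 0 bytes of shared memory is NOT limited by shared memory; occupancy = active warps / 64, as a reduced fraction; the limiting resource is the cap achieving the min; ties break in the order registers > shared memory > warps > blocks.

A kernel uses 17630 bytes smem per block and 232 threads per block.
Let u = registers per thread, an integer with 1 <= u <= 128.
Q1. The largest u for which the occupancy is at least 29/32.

Answer: u = 64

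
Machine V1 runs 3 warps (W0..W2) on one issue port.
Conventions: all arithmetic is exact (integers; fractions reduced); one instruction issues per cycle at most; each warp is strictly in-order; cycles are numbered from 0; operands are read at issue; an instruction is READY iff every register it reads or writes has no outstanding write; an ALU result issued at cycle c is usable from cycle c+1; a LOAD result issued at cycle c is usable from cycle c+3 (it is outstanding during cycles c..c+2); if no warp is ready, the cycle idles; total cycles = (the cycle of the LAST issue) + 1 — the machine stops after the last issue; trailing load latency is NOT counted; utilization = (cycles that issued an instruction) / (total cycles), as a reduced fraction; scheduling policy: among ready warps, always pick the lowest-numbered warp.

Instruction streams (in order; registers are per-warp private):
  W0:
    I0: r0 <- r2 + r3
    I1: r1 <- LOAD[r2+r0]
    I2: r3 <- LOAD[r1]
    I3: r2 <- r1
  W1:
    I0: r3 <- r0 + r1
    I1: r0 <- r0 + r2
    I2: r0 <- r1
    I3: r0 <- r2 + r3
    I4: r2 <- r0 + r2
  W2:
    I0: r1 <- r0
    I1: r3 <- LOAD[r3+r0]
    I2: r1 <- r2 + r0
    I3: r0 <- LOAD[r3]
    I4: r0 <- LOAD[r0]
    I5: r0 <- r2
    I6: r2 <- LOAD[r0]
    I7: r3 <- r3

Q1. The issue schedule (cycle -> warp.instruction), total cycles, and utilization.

cycle 0: W0.I0
cycle 1: W0.I1
cycle 2: W1.I0
cycle 3: W1.I1
cycle 4: W0.I2
cycle 5: W0.I3
cycle 6: W1.I2
cycle 7: W1.I3
cycle 8: W1.I4
cycle 9: W2.I0
cycle 10: W2.I1
cycle 11: W2.I2
cycle 12: idle
cycle 13: W2.I3
cycle 14: idle
cycle 15: idle
cycle 16: W2.I4
cycle 17: idle
cycle 18: idle
cycle 19: W2.I5
cycle 20: W2.I6
cycle 21: W2.I7

Answer: 22 cycles, utilization 17/22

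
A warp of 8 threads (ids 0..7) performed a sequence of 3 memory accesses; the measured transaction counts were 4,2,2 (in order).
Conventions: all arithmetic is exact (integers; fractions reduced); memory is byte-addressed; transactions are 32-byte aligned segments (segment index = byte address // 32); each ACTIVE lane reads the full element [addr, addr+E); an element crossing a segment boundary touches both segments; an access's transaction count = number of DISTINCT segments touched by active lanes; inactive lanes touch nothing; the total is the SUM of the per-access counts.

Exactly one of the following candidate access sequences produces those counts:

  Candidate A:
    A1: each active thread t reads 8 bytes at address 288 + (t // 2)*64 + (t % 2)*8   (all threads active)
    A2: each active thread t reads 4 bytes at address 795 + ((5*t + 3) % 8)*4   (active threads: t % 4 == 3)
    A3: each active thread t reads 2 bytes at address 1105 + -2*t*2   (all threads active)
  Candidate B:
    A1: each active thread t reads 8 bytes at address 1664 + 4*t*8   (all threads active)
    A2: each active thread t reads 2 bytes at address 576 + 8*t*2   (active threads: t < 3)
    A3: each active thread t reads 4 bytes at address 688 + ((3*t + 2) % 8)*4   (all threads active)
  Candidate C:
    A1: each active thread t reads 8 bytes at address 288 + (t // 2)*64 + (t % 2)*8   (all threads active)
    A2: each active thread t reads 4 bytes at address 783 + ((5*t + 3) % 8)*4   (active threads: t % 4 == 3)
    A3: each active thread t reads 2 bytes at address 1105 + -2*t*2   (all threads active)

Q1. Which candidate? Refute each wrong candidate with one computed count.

A: A2 gives 1 transaction, not 2
B: A1 gives 8 transactions, not 4
C: all counts match (4,2,2)

Answer: C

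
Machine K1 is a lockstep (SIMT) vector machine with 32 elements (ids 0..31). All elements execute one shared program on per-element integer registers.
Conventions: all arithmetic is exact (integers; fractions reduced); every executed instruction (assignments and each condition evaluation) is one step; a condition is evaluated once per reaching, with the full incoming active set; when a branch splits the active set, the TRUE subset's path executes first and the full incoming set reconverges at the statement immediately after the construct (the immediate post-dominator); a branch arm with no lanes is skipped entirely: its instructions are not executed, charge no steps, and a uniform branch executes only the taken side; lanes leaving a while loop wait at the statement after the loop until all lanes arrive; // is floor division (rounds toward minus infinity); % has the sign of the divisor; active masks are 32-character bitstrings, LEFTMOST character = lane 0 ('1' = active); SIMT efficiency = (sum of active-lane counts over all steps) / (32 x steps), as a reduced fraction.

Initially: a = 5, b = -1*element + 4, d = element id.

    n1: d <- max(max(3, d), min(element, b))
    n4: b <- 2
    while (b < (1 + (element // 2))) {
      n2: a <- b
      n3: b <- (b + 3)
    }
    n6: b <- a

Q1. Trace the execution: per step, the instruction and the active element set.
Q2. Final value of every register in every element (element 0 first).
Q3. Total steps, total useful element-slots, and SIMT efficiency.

step 0: d <- max(max(3, d), min(element, b)) 11111111111111111111111111111111
step 1: b <- 2                       11111111111111111111111111111111
step 2: eval (b < (1 + (element // 2))) 11111111111111111111111111111111
step 3: a <- b                       00001111111111111111111111111111
step 4: b <- (b + 3)                 00001111111111111111111111111111
step 5: eval (b < (1 + (element // 2))) 00001111111111111111111111111111
step 6: a <- b                       00000000001111111111111111111111
step 7: b <- (b + 3)                 00000000001111111111111111111111
step 8: eval (b < (1 + (element // 2))) 00000000001111111111111111111111
step 9: a <- b                       00000000000000001111111111111111
step 10: b <- (b + 3)                 00000000000000001111111111111111
step 11: eval (b < (1 + (element // 2))) 00000000000000001111111111111111
step 12: a <- b                       00000000000000000000001111111111
step 13: b <- (b + 3)                 00000000000000000000001111111111
step 14: eval (b < (1 + (element // 2))) 00000000000000000000001111111111
step 15: a <- b                       00000000000000000000000000001111
step 16: b <- (b + 3)                 00000000000000000000000000001111
step 17: eval (b < (1 + (element // 2))) 00000000000000000000000000001111
step 18: b <- a                       11111111111111111111111111111111

Answer: 19 steps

a: 5,5,5,5,2,2,2,2,2,2,5,5,5,5,5,5,8,8,8,8,8,8,11,11,11,11,11,11,14,14,14,14
b: 5,5,5,5,2,2,2,2,2,2,5,5,5,5,5,5,8,8,8,8,8,8,11,11,11,11,11,11,14,14,14,14
d: 3,3,3,3,4,5,6,7,8,9,10,11,12,13,14,15,16,17,18,19,20,21,22,23,24,25,26,27,28,29,30,31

steps = 19; useful = 368; efficiency = 368/608 = 23/38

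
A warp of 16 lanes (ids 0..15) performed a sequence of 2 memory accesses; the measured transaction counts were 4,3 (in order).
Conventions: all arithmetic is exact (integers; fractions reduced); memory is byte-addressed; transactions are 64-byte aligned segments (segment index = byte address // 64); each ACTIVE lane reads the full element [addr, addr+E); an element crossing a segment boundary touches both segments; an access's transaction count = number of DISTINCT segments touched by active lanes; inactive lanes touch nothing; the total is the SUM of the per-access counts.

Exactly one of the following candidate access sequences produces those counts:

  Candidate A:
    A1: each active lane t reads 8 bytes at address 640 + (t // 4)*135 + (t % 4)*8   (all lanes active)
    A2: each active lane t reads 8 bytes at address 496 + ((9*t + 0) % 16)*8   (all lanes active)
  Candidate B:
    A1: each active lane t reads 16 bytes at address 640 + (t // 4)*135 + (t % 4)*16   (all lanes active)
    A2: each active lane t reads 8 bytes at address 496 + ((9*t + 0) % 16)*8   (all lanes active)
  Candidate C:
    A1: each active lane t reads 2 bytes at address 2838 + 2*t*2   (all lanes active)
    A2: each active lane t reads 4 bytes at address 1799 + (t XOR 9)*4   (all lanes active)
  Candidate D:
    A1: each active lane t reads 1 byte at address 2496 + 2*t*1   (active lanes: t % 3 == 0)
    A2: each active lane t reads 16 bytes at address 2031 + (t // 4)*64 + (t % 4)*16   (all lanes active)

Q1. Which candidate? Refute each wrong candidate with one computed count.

B: A1 gives 7 transactions, not 4
C: A1 gives 2 transactions, not 4
D: A1 gives 1 transaction, not 4
A: all counts match (4,3)

Answer: A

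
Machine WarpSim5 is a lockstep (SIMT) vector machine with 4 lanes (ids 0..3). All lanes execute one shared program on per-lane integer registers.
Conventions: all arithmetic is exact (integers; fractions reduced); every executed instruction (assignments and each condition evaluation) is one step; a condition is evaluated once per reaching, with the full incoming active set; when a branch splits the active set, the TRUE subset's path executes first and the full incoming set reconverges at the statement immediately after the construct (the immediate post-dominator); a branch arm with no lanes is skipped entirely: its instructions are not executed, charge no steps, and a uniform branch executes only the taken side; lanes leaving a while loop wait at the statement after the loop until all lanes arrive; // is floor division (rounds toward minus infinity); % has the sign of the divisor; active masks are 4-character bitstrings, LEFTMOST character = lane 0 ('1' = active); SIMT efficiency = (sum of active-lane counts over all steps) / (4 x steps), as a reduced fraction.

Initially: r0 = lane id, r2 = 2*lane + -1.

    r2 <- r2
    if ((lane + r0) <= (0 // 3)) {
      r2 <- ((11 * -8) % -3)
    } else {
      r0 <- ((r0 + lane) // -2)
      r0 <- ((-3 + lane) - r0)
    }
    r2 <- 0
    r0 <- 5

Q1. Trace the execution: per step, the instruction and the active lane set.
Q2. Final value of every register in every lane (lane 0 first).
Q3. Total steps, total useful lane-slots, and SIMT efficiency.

step 0: r2 <- r2                     1111
step 1: eval ((lane + r0) <= (0 // 3)) 1111
step 2: r2 <- ((11 * -8) % -3)       1000
step 3: r0 <- ((r0 + lane) // -2)    0111
step 4: r0 <- ((-3 + lane) - r0)     0111
step 5: r2 <- 0                      1111
step 6: r0 <- 5                      1111

Answer: 7 steps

r0: 5,5,5,5
r2: 0,0,0,0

steps = 7; useful = 23; efficiency = 23/28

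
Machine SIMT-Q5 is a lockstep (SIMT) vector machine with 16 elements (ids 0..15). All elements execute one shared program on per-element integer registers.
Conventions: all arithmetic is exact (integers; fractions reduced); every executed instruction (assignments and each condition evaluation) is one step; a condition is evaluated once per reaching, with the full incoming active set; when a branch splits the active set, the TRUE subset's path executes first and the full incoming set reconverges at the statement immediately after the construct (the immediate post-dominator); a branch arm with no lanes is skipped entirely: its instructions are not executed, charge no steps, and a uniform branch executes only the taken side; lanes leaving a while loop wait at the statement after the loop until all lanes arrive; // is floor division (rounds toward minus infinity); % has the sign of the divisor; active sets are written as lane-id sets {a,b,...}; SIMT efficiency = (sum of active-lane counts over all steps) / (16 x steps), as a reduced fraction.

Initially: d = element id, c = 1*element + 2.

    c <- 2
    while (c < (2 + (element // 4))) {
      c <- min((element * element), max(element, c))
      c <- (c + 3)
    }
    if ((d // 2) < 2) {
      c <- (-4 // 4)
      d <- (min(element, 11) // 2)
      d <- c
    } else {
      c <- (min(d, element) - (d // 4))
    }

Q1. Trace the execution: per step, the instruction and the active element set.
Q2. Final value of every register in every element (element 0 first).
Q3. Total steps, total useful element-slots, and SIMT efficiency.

step 0: c <- 2                       {0,1,2,3,4,5,6,7,8,9,10,11,12,13,14,15}
step 1: eval (c < (2 + (element // 4))) {0,1,2,3,4,5,6,7,8,9,10,11,12,13,14,15}
step 2: c <- min((element * element), max(element, c)) {4,5,6,7,8,9,10,11,12,13,14,15}
step 3: c <- (c + 3)                 {4,5,6,7,8,9,10,11,12,13,14,15}
step 4: eval (c < (2 + (element // 4))) {4,5,6,7,8,9,10,11,12,13,14,15}
step 5: eval ((d // 2) < 2)          {0,1,2,3,4,5,6,7,8,9,10,11,12,13,14,15}
step 6: c <- (-4 // 4)               {0,1,2,3}
step 7: d <- (min(element, 11) // 2) {0,1,2,3}
step 8: d <- c                       {0,1,2,3}
step 9: c <- (min(d, element) - (d // 4)) {4,5,6,7,8,9,10,11,12,13,14,15}

Answer: 10 steps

d: -1,-1,-1,-1,4,5,6,7,8,9,10,11,12,13,14,15
c: -1,-1,-1,-1,3,4,5,6,6,7,8,9,9,10,11,12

steps = 10; useful = 108; efficiency = 108/160 = 27/40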